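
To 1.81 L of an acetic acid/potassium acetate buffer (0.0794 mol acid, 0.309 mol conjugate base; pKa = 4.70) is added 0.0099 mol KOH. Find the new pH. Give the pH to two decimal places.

pH = 5.36

After neutralization: n(CH3COOH) = 0.0695 mol, n(CH3COO-) = 0.319 mol.
Henderson–Hasselbalch with mole ratio 0.319/0.0695: pH = 4.70 + (+0.662)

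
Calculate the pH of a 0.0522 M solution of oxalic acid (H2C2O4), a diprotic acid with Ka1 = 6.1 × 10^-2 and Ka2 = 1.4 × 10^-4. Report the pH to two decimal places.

pH = 1.47

Ka1 ≫ Ka2, so treat the first dissociation as the only significant source of H+.
Ka1 = x²/(0.0522 − x) = 6.1 × 10^-2
Solving the quadratic: x = (−Ka1 + √(Ka1² + 4·Ka1·C₀))/2 = 3.36 × 10^-2 M
pH = −log(3.36 × 10^-2) = 1.47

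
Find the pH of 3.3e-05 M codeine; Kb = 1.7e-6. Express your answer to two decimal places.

C18H21NO3 + H2O ⇌ C18H22NO3+ + OH-
Let x = [OH-] at equilibrium. Kb = x²/(3.3e-05 − x).
Here C₀/Kb ≈ 19.4, so the small-x approximation fails. Use the quadratic:
x = [−1.7e-06 + √(1.7e-06² + 2.24e-10)]/2 = 6.69 × 10^-6 M
pOH = 5.17, so pH = 14.00 − pOH = 8.83

pH = 8.83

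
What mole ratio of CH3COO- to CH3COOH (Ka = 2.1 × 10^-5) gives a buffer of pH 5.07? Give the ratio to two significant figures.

pKa = -log(2.1 × 10^-5) = 4.678
pH = pKa + log(r) ⇒ log(r) = 5.07 − 4.678 = +0.392
r = [CH3COO-]/[CH3COOH] = 10^(+0.392) = 2.47

ratio = 2.5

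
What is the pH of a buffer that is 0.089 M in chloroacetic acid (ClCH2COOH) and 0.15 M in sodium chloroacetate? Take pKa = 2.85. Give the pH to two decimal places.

pH = 3.08

pH = pKa + log([A⁻]/[HA]) = 2.85 + log(0.15/0.089)
pH = 2.85 + (+0.227) = 3.08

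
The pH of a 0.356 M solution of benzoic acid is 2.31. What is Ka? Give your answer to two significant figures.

Ka = 6.8 × 10^-5

[H+] = 10^(-2.31) = 4.90 × 10^-3 M
At equilibrium [HA] = 0.356 − 4.90 × 10^-3 = 3.51 × 10^-1 M
Ka = [H+][A-]/[HA] = (4.90 × 10^-3)² / 3.51 × 10^-1 = 6.8 × 10^-5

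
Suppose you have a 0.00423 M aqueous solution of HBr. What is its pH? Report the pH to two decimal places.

pH = 2.37

HBr is a strong acid and dissociates completely, so [H+] = 0.00423 M.
pH = -log(0.00423) = 2.37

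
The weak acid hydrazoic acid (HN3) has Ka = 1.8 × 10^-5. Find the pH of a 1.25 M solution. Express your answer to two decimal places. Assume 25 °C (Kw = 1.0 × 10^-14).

HN3 ⇌ N3- + H+
From the ICE table, Ka = [H+]²/(1.25 − [H+]) = 1.8 × 10^-5.
Assume [H+] ≪ 1.25: [H+] ≈ √(1.8 × 10^-5 × 1.25) = 4.74 × 10^-3 M
pH = −log[H+] = −log(4.74 × 10^-3) = 2.32

pH = 2.32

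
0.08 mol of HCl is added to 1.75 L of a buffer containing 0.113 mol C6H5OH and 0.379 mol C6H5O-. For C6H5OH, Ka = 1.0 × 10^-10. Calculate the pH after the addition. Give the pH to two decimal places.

pH = 10.19

Added H+ converts C6H5O- to C6H5OH: C6H5OH → 0.193 mol, C6H5O- → 0.299 mol.
pKa = −log(1.0 × 10^-10) = 10.000
pH = pKa + log(n_C6H5O-/n_C6H5OH) = 10.000 + log(0.299/0.193) = 10.000 + (+0.190)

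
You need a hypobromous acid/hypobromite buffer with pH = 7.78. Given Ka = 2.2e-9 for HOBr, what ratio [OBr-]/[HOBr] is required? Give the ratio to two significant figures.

pKa = -log(2.2 × 10^-9) = 8.658
pH = pKa + log(r) ⇒ log(r) = 7.78 − 8.658 = -0.878
r = [OBr-]/[HOBr] = 10^(-0.878) = 0.132

ratio = 0.13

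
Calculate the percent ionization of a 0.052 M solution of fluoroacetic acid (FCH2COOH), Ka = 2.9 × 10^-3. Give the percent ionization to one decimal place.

21.0%

FCH2COOH ⇌ FCH2COO- + H+; let x = [H+] at equilibrium.
Ka = x²/(C₀ − x); solving the quadratic gives x = 1.09 × 10^-2 M.
Fraction ionized = 1.09 × 10^-2 / 0.052 = 0.2096 → 21.0%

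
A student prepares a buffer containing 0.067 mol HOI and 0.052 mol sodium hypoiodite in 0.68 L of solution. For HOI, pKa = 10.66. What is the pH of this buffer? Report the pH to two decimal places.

pH = 10.55

Using pH = pKa + log([base]/[acid]) with [base]/[acid] = 0.052/0.067:
pH = 10.66 + (-0.110) = 10.55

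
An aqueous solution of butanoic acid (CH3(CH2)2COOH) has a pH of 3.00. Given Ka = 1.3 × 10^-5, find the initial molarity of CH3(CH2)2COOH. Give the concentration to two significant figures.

[H+] = 10^(-3.00) = 1.00 × 10^-3 M = x
Ka = x²/(C₀ − x) ⇒ C₀ = x + x²/Ka
C₀ = 1.00 × 10^-3 + (1.00 × 10^-3)²/(1.3 × 10^-5) = 7.79 × 10^-2 M

C₀ = 7.8 × 10^-2 M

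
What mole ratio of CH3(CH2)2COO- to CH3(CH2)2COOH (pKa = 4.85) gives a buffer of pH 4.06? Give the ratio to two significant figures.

pH = pKa + log(r) ⇒ log(r) = 4.06 − 4.85 = -0.79
r = [CH3(CH2)2COO-]/[CH3(CH2)2COOH] = 10^(-0.79) = 0.162

ratio = 0.16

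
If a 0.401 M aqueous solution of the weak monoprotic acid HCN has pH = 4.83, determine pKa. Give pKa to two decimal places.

pKa = 9.26

[H+] = 10^(-4.83) = 1.48 × 10^-5 M
At equilibrium [HA] = 0.401 − 1.48 × 10^-5 = 4.01 × 10^-1 M
Ka = [H+][A-]/[HA] = (1.48 × 10^-5)² / 4.01 × 10^-1 = 5.46 × 10^-10
pKa = -log(5.46 × 10^-10) = 9.26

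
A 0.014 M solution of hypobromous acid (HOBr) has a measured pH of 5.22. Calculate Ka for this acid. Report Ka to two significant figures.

Ka = 2.6 × 10^-9

[H+] = 10^(-5.22) = 6.03 × 10^-6 M
At equilibrium [HA] = 0.014 − 6.03 × 10^-6 = 1.40 × 10^-2 M
Ka = [H+][A-]/[HA] = (6.03 × 10^-6)² / 1.40 × 10^-2 = 2.6 × 10^-9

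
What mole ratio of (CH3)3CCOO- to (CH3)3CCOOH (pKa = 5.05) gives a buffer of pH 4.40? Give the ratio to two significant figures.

pH = pKa + log(r) ⇒ log(r) = 4.40 − 5.05 = -0.65
r = [(CH3)3CCOO-]/[(CH3)3CCOOH] = 10^(-0.65) = 0.224

ratio = 0.22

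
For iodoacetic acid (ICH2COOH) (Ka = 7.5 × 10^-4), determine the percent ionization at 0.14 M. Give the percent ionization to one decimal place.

7.1%

ICH2COOH ⇌ ICH2COO- + H+; let x = [H+] at equilibrium.
Ka = x²/(C₀ − x); solving the quadratic gives x = 9.88 × 10^-3 M.
% ionization = x/C₀ × 100% = 9.88 × 10^-3/0.14 × 100% = 7.1%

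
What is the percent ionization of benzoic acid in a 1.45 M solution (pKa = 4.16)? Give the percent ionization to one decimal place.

C6H5COOH ⇌ C6H5COO- + H+; let x = [H+] at equilibrium.
Ka = 10^(−4.16) = 6.92 × 10^-5
x ≈ √(Ka·C₀) = √(6.92 × 10^-5 × 1.45) = 1.00 × 10^-2 M
% ionization = x/C₀ × 100% = 1.00 × 10^-2/1.45 × 100% = 0.7%

0.7%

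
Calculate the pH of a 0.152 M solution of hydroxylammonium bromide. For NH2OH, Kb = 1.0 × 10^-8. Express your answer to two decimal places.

NH3OH+ is the conjugate acid of the weak base NH2OH.
Ka = Kw/Kb = 1.0×10^-14 / 1.0 × 10^-8 = 1.00 × 10^-6
Ka = x²/(0.152 − x) = 1.00 × 10^-6
Neglecting x in the denominator: x = √(1.00 × 10^-6 × 0.152) = 3.90 × 10^-4 M
pH = −log(3.90 × 10^-4) = 3.41

pH = 3.41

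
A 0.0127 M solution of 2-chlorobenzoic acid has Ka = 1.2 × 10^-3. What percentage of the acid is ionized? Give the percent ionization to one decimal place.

ClC6H4COOH ⇌ ClC6H4COO- + H+; let x = [H+] at equilibrium.
Solve x² + 0.0012x − 1.52e-05 = 0 → x = 3.35 × 10^-3 M
Fraction ionized = 3.35 × 10^-3 / 0.0127 = 0.2638 → 26.4%

26.4%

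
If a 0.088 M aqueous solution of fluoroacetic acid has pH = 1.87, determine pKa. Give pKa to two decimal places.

[H+] = 10^(-1.87) = 1.35 × 10^-2 M
At equilibrium [HA] = 0.088 − 1.35 × 10^-2 = 7.45 × 10^-2 M
Ka = [H+][A-]/[HA] = (1.35 × 10^-2)² / 7.45 × 10^-2 = 2.45 × 10^-3
pKa = -log(2.45 × 10^-3) = 2.61

pKa = 2.61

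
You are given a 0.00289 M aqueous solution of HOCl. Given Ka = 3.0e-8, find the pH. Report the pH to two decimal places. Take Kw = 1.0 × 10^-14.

HOCl ⇌ OCl- + H+
Ka = [H+]²/(0.00289 − [H+]) = 3.0 × 10^-8
Neglecting [H+] in the denominator: [H+] = √(3.0 × 10^-8 × 0.00289) = 9.31 × 10^-6 M
([H+]/C₀ = 0.32% < 5%, so the approximation holds.)
pH = −log[H+] = −log(9.31 × 10^-6) = 5.03

pH = 5.03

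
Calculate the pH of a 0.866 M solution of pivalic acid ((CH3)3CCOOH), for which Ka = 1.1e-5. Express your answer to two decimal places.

(CH3)3CCOOH ⇌ (CH3)3CCOO- + H+
Ka = [H+]²/(0.866 − [H+]) = 1.1 × 10^-5
Assume [H+] ≪ 0.866: [H+] ≈ √(1.1 × 10^-5 × 0.866) = 3.09 × 10^-3 M
pH = −log(3.09 × 10^-3) = 2.51

pH = 2.51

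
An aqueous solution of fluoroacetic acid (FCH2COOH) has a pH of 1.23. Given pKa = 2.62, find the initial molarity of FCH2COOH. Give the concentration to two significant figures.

[H+] = 10^(-1.23) = 5.89 × 10^-2 M = x
Ka = 10^(−2.62) = 2.40 × 10^-3
Ka = x²/(C₀ − x) ⇒ C₀ = x + x²/Ka
C₀ = 5.89 × 10^-2 + (5.89 × 10^-2)²/(2.40 × 10^-3) = 1.50 M

C₀ = 1.5 M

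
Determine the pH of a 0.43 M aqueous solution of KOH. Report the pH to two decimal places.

pH = 13.63

KOH is a strong base; [OH-] = 0.43 M.
pOH = -log(0.43) = 0.37
pH = 14.00 - 0.37 = 13.63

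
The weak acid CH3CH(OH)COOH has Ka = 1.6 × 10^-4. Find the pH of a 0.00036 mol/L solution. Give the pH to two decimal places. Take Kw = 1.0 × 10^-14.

pH = 3.76

CH3CH(OH)COOH ⇌ CH3CH(OH)COO- + H+
From the ICE table, Ka = x²/(0.00036 − x) = 1.6 × 10^-4.
x is not negligible relative to C₀; solve x² + 0.00016·x − 5.76e-08 = 0.
x = [−0.00016 + √(0.00016² + 2.3e-07)]/2 = 1.73 × 10^-4 M
pH = −log[H+] = −log(1.73 × 10^-4) = 3.76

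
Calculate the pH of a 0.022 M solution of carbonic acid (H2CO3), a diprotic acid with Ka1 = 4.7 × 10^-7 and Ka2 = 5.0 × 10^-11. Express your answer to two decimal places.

Ka1 ≫ Ka2, so treat the first dissociation as the only significant source of H+.
Ka1 = x²/(0.022 − x) = 4.7 × 10^-7
x ≈ √(4.7 × 10^-7 × 0.022) = 1.02 × 10^-4 M
pH = −log(1.02 × 10^-4) = 3.99

pH = 3.99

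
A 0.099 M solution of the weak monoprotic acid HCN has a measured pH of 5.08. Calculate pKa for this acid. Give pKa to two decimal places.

pKa = 9.16

[H+] = 10^(-5.08) = 8.32 × 10^-6 M
At equilibrium [HA] = 0.099 − 8.32 × 10^-6 = 9.90 × 10^-2 M
Ka = [H+][A-]/[HA] = (8.32 × 10^-6)² / 9.90 × 10^-2 = 6.99 × 10^-10
pKa = -log(6.99 × 10^-10) = 9.16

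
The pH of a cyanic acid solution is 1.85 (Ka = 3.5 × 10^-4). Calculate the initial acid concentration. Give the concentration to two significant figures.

C₀ = 5.8 × 10^-1 M

[H+] = 10^(-1.85) = 1.41 × 10^-2 M = x
Ka = x²/(C₀ − x) ⇒ C₀ = x + x²/Ka
C₀ = 1.41 × 10^-2 + (1.41 × 10^-2)²/(3.5 × 10^-4) = 5.82 × 10^-1 M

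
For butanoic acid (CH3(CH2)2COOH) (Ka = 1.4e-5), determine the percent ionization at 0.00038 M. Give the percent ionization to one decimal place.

17.4%

CH3(CH2)2COOH ⇌ CH3(CH2)2COO- + H+; let x = [H+] at equilibrium.
Solve x² + 1.4e-05x − 5.32e-09 = 0 → x = 6.63 × 10^-5 M
% ionization = x/C₀ × 100% = 6.63 × 10^-5/0.00038 × 100% = 17.4%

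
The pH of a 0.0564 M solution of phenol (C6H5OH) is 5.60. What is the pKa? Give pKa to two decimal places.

[H+] = 10^(-5.60) = 2.51 × 10^-6 M
At equilibrium [HA] = 0.0564 − 2.51 × 10^-6 = 5.64 × 10^-2 M
Ka = [H+][A-]/[HA] = (2.51 × 10^-6)² / 5.64 × 10^-2 = 1.12 × 10^-10
pKa = -log(1.12 × 10^-10) = 9.95

pKa = 9.95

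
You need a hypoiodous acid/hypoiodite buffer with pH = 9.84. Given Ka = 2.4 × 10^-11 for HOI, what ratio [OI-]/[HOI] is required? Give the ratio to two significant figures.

ratio = 0.17

pKa = -log(2.4 × 10^-11) = 10.620
pH = pKa + log(r) ⇒ log(r) = 9.84 − 10.620 = -0.780
r = [OI-]/[HOI] = 10^(-0.780) = 0.166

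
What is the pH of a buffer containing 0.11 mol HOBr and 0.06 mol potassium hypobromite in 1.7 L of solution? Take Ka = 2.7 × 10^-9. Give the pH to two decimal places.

pH = 8.31

pKa = −log(2.7 × 10^-9) = 8.569
Using pH = pKa + log([base]/[acid]) with [base]/[acid] = 0.06/0.11:
pH = 8.569 + (-0.263) = 8.31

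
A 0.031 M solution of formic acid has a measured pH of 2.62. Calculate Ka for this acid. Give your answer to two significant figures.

[H+] = 10^(-2.62) = 2.40 × 10^-3 M
At equilibrium [HA] = 0.031 − 2.40 × 10^-3 = 2.86 × 10^-2 M
Ka = [H+][A-]/[HA] = (2.40 × 10^-3)² / 2.86 × 10^-2 = 2.0 × 10^-4

Ka = 2.0 × 10^-4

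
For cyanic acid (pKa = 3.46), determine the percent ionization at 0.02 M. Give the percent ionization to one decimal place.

12.3%

HOCN ⇌ OCN- + H+; let x = [H+] at equilibrium.
Ka = 10^(−3.46) = 3.47 × 10^-4
Ka = x²/(C₀ − x); solving the quadratic gives x = 2.47 × 10^-3 M.
% ionization = x/C₀ × 100% = 2.47 × 10^-3/0.02 × 100% = 12.3%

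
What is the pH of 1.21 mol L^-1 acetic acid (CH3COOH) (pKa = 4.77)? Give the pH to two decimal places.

pH = 2.34

CH3COOH ⇌ CH3COO- + H+
Ka = 10^(−4.77) = 1.70 × 10^-5
Ka = x²/(1.21 − x) = 1.70 × 10^-5
Since Ka ≪ C₀, x ≈ √(Ka·C₀) = 4.54 × 10^-3 M.
pH = −log(4.54 × 10^-3) = 2.34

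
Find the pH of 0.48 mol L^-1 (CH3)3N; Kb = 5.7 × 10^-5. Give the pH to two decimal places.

(CH3)3N + H2O ⇌ (CH3)3NH+ + OH-
From the ICE table, Kb = [OH-]²/(0.48 − [OH-]) = 5.7 × 10^-5.
Neglecting [OH-] in the denominator: [OH-] = √(5.7 × 10^-5 × 0.48) = 5.23 × 10^-3 M
Check: 1.1% ionized — well under 5%, approximation valid.
pOH = 2.28, so pH = 14.00 − pOH = 11.72

pH = 11.72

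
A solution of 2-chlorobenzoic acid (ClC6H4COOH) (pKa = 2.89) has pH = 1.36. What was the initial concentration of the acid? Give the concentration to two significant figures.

[H+] = 10^(-1.36) = 4.37 × 10^-2 M = x
Ka = 10^(−2.89) = 1.29 × 10^-3
Ka = x²/(C₀ − x) ⇒ C₀ = x + x²/Ka
C₀ = 4.37 × 10^-2 + (4.37 × 10^-2)²/(1.29 × 10^-3) = 1.52 M

C₀ = 1.5 M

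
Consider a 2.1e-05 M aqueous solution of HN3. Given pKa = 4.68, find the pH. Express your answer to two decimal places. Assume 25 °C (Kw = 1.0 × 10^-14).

HN3 ⇌ N3- + H+
Ka = 10^(−4.68) = 2.09 × 10^-5
From the ICE table, Ka = [H+]²/(2.1e-05 − [H+]) = 2.09 × 10^-5.
[H+] is not negligible relative to C₀; solve [H+]² + 2.09e-05·[H+] − 4.39e-10 = 0.
[H+] = [−2.09e-05 + √(2.09e-05² + 1.76e-09)]/2 = 1.30 × 10^-5 M
pH = −log(1.30 × 10^-5) = 4.89

pH = 4.89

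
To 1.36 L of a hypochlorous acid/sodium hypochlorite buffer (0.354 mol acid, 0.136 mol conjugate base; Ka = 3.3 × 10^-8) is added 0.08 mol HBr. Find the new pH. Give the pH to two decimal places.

Added H+ converts OCl- to HOCl: HOCl → 0.434 mol, OCl- → 0.056 mol.
pKa = −log(3.3 × 10^-8) = 7.481
pH = pKa + log([A⁻]/[HA]) = 7.481 + log(0.056/0.434) = 7.481 -0.889

pH = 6.59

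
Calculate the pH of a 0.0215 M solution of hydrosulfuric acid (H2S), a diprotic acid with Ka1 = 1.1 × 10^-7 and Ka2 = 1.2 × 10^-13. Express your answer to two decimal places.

Since Ka1 ≫ Ka2, the first ionization dominates [H+].
Ka1 = x²/(0.0215 − x) = 1.1 × 10^-7
x ≈ √(1.1 × 10^-7 × 0.0215) = 4.86 × 10^-5 M
pH = −log(4.86 × 10^-5) = 4.31

pH = 4.31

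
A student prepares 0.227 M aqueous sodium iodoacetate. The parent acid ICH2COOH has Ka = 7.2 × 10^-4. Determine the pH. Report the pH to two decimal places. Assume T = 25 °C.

pH = 8.25

ICH2COO- is the conjugate base of the weak acid ICH2COOH.
Kb = Kw/Ka = 1.0×10^-14 / 7.2 × 10^-4 = 1.39 × 10^-11
From the ICE table, Kb = x²/(0.227 − x) = 1.39 × 10^-11.
Since Kb ≪ C₀, x ≈ √(Kb·C₀) = 1.78 × 10^-6 M.
Check: 0.00078% ionized — well under 5%, approximation valid.
pOH = 5.75, so pH = 14.00 − pOH = 8.25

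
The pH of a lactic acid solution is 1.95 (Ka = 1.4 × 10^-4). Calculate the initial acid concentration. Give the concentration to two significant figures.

C₀ = 9.1 × 10^-1 M

[H+] = 10^(-1.95) = 1.12 × 10^-2 M = x
Ka = x²/(C₀ − x) ⇒ C₀ = x + x²/Ka
C₀ = 1.12 × 10^-2 + (1.12 × 10^-2)²/(1.4 × 10^-4) = 9.07 × 10^-1 M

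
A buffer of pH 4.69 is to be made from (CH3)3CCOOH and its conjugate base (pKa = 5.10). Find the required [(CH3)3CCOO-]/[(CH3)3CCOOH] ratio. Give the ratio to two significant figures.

ratio = 0.39

pH = pKa + log(r) ⇒ log(r) = 4.69 − 5.10 = -0.41
r = [(CH3)3CCOO-]/[(CH3)3CCOOH] = 10^(-0.41) = 0.389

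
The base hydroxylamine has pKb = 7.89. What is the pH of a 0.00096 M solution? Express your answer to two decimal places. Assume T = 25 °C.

pH = 8.55

NH2OH + H2O ⇌ NH3OH+ + OH-
Kb = 10^(−7.89) = 1.29 × 10^-8
From the ICE table, Kb = x²/(0.00096 − x) = 1.29 × 10^-8.
Neglecting x in the denominator: x = √(1.29 × 10^-8 × 0.00096) = 3.52 × 10^-6 M
pOH = −log(3.52 × 10^-6) = 5.45; pH = 14.00 − 5.45 = 8.55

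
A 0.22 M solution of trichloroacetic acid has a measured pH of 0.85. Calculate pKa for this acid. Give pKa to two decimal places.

[H+] = 10^(-0.85) = 1.41 × 10^-1 M
At equilibrium [HA] = 0.22 − 1.41 × 10^-1 = 7.90 × 10^-2 M
Ka = [H+][A-]/[HA] = (1.41 × 10^-1)² / 7.90 × 10^-2 = 2.52 × 10^-1
pKa = -log(2.52 × 10^-1) = 0.60

pKa = 0.60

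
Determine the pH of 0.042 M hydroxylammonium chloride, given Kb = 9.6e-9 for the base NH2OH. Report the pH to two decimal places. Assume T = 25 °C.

pH = 3.68

NH3OH+ is the conjugate acid of the weak base NH2OH.
Ka = Kw/Kb = 1.0×10^-14 / 9.6 × 10^-9 = 1.04 × 10^-6
Ka = x²/(0.042 − x) = 1.04 × 10^-6
Assume x ≪ 0.042: x ≈ √(1.04 × 10^-6 × 0.042) = 2.09 × 10^-4 M
pH = −log(2.09 × 10^-4) = 3.68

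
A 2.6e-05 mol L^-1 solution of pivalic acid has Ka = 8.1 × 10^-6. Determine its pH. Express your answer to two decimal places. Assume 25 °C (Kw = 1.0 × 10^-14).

(CH3)3CCOOH ⇌ (CH3)3CCOO- + H+
Ka = [H+]²/(2.6e-05 − [H+]) = 8.1 × 10^-6
Here C₀/Ka ≈ 3.21, so the small-[H+] approximation fails. Use the quadratic:
[H+] = [−8.1e-06 + √(8.1e-06² + 8.42e-10)]/2 = 1.10 × 10^-5 M
pH = −log(1.10 × 10^-5) = 4.96

pH = 4.96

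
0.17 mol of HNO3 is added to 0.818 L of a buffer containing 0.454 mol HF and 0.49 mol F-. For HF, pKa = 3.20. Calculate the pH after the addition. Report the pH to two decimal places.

pH = 2.91

Added H+ converts F- to HF: HF → 0.624 mol, F- → 0.32 mol.
Henderson–Hasselbalch with mole ratio 0.32/0.624: pH = 3.20 + (-0.290)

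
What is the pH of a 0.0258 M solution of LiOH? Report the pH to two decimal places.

LiOH is a strong base; [OH-] = 0.0258 M.
pOH = -log(0.0258) = 1.59
pH = 14.00 - 1.59 = 12.41

pH = 12.41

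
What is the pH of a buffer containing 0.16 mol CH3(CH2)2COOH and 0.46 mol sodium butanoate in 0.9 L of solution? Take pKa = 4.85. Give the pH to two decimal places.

pH = 5.31

Using pH = pKa + log([base]/[acid]) with [base]/[acid] = 0.46/0.16:
pH = 4.85 + (+0.459) = 5.31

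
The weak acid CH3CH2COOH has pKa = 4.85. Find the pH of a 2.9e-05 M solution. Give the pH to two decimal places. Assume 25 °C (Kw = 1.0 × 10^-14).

pH = 4.84

CH3CH2COOH ⇌ CH3CH2COO- + H+
Ka = 10^(−4.85) = 1.41 × 10^-5
Ka = x²/(2.9e-05 − x) = 1.41 × 10^-5
x is not negligible relative to C₀; solve x² + 1.41e-05·x − 4.09e-10 = 0.
x = [−1.41e-05 + √(1.41e-05² + 1.64e-09)]/2 = 1.44 × 10^-5 M
pH = −log[H+] = −log(1.44 × 10^-5) = 4.84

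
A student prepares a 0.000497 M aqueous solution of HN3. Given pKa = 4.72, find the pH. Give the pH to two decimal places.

pH = 4.05

HN3 ⇌ N3- + H+
Ka = 10^(−4.72) = 1.91 × 10^-5
Let x = [H+] at equilibrium. Ka = x²/(0.000497 − x).
The 5% rule fails; solving x² + Ka·x − Ka·C₀ = 0 exactly:
x = (−Ka + √(Ka² + 4·Ka·C₀))/2 = 8.83 × 10^-5 M
pH = −log(8.83 × 10^-5) = 4.05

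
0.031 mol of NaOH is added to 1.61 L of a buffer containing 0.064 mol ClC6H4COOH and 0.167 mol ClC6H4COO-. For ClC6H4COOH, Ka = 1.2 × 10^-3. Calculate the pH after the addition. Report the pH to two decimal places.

pH = 3.70

After neutralization: n(ClC6H4COOH) = 0.033 mol, n(ClC6H4COO-) = 0.198 mol.
pKa = −log(1.2 × 10^-3) = 2.921
Henderson–Hasselbalch with mole ratio 0.198/0.033: pH = 2.921 + (+0.778)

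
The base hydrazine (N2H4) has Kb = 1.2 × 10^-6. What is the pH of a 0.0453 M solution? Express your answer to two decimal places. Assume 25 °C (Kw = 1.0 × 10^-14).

N2H4 + H2O ⇌ N2H5+ + OH-
From the ICE table, Kb = [OH-]²/(0.0453 − [OH-]) = 1.2 × 10^-6.
Neglecting [OH-] in the denominator: [OH-] = √(1.2 × 10^-6 × 0.0453) = 2.33 × 10^-4 M
pOH = −log(2.33 × 10^-4) = 3.63; pH = 14.00 − 3.63 = 10.37

pH = 10.37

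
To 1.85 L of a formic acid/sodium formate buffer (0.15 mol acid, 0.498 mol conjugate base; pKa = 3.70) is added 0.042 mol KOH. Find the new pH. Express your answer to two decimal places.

OH- converts HCOOH to HCOO-: HCOOH → 0.108 mol, HCOO- → 0.54 mol.
Henderson–Hasselbalch with mole ratio 0.54/0.108: pH = 3.70 + (+0.699)

pH = 4.40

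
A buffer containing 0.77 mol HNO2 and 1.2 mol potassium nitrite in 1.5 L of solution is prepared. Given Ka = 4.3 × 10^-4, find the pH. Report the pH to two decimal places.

pH = 3.56

pKa = −log(4.3 × 10^-4) = 3.367
pH = pKa + log([A⁻]/[HA]) = 3.367 + log(1.2/0.77)
pH = 3.367 + (+0.193) = 3.56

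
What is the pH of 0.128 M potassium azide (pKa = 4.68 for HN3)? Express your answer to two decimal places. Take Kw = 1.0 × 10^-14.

N3- is the conjugate base of the weak acid HN3.
Ka = 10^(−4.68) = 2.09 × 10^-5
Kb = Kw/Ka = 1.0×10^-14 / 2.09 × 10^-5 = 4.78 × 10^-10
Kb = x²/(0.128 − x) = 4.78 × 10^-10
Assume x ≪ 0.128: x ≈ √(4.78 × 10^-10 × 0.128) = 7.82 × 10^-6 M
pOH = −log(7.82 × 10^-6) = 5.11; pH = 14.00 − 5.11 = 8.89

pH = 8.89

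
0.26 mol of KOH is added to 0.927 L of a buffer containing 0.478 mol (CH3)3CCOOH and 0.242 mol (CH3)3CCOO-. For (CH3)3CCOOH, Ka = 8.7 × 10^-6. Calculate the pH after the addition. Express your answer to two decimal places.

pH = 5.42

After neutralization: n((CH3)3CCOOH) = 0.218 mol, n((CH3)3CCOO-) = 0.502 mol.
pKa = −log(8.7 × 10^-6) = 5.060
pH = pKa + log(n_(CH3)3CCOO-/n_(CH3)3CCOOH) = 5.060 + log(0.502/0.218) = 5.060 + (+0.362)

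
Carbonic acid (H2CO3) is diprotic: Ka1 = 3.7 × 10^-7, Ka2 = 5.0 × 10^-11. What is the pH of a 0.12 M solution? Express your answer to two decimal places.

Since Ka1 ≫ Ka2, the first ionization dominates [H+].
Ka1 = x²/(0.12 − x) = 3.7 × 10^-7
x ≈ √(3.7 × 10^-7 × 0.12) = 2.11 × 10^-4 M
pH = −log(2.11 × 10^-4) = 3.68

pH = 3.68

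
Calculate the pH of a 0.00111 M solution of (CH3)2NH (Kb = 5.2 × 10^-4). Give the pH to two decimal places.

(CH3)2NH + H2O ⇌ (CH3)2NH2+ + OH-
From the ICE table, Kb = x²/(0.00111 − x) = 5.2 × 10^-4.
Here C₀/Kb ≈ 2.13, so the small-x approximation fails. Use the quadratic:
x = [−0.00052 + √(0.00052² + 2.31e-06)]/2 = 5.43 × 10^-4 M
pOH = −log(5.43 × 10^-4) = 3.27; pH = 14.00 − 3.27 = 10.73

pH = 10.73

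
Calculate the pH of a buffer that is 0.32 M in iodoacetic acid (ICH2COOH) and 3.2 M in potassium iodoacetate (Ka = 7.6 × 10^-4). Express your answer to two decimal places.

pH = 4.12

pKa = −log(7.6 × 10^-4) = 3.119
Henderson–Hasselbalch: pH = pKa + log([ICH2COO-]/[ICH2COOH]) = 3.119 + log(3.2/0.32)
pH = 3.119 + (+1.000) = 4.12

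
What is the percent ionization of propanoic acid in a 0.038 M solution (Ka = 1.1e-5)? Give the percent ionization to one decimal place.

1.7%

CH3CH2COOH ⇌ CH3CH2COO- + H+; let x = [H+] at equilibrium.
x ≈ √(Ka·C₀) = √(1.1 × 10^-5 × 0.038) = 6.47 × 10^-4 M
% ionization = x/C₀ × 100% = 6.47 × 10^-4/0.038 × 100% = 1.7%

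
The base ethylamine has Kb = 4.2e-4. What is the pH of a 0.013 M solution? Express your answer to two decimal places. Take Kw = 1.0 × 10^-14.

pH = 11.33

C2H5NH2 + H2O ⇌ C2H5NH3+ + OH-
From the ICE table, Kb = [OH-]²/(0.013 − [OH-]) = 4.2 × 10^-4.
Here C₀/Kb ≈ 31, so the small-[OH-] approximation fails. Use the quadratic:
[OH-] = [−0.00042 + √(0.00042² + 2.18e-05)]/2 = 2.14 × 10^-3 M
pOH = −log(2.14 × 10^-3) = 2.67; pH = 14.00 − 2.67 = 11.33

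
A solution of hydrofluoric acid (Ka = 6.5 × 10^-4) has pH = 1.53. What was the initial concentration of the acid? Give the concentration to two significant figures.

C₀ = 1.4 M

[H+] = 10^(-1.53) = 2.95 × 10^-2 M = x
Ka = x²/(C₀ − x) ⇒ C₀ = x + x²/Ka
C₀ = 2.95 × 10^-2 + (2.95 × 10^-2)²/(6.5 × 10^-4) = 1.37 M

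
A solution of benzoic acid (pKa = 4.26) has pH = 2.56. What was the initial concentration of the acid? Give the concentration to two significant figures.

C₀ = 1.4 × 10^-1 M

[H+] = 10^(-2.56) = 2.75 × 10^-3 M = x
Ka = 10^(−4.26) = 5.50 × 10^-5
Ka = x²/(C₀ − x) ⇒ C₀ = x + x²/Ka
C₀ = 2.75 × 10^-3 + (2.75 × 10^-3)²/(5.50 × 10^-5) = 1.40 × 10^-1 M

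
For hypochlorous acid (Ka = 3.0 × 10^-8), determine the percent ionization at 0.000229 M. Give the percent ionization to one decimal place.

HOCl ⇌ OCl- + H+; let x = [H+] at equilibrium.
x ≈ √(Ka·C₀) = √(3.0 × 10^-8 × 0.000229) = 2.62 × 10^-6 M
Fraction ionized = 2.62 × 10^-6 / 0.000229 = 0.0114 → 1.1%

1.1%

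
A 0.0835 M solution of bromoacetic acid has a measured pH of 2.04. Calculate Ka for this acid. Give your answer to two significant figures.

Ka = 1.1 × 10^-3

[H+] = 10^(-2.04) = 9.12 × 10^-3 M
At equilibrium [HA] = 0.0835 − 9.12 × 10^-3 = 7.44 × 10^-2 M
Ka = [H+][A-]/[HA] = (9.12 × 10^-3)² / 7.44 × 10^-2 = 1.1 × 10^-3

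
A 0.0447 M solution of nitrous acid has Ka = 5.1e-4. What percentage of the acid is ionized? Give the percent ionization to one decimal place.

10.1%

HNO2 ⇌ NO2- + H+; let x = [H+] at equilibrium.
Solve x² + 0.00051x − 2.28e-05 = 0 → x = 4.53 × 10^-3 M
% ionization = x/C₀ × 100% = 4.53 × 10^-3/0.0447 × 100% = 10.1%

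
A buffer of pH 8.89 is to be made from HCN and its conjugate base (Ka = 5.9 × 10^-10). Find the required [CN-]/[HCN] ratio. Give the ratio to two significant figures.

pKa = -log(5.9 × 10^-10) = 9.229
pH = pKa + log(r) ⇒ log(r) = 8.89 − 9.229 = -0.339
r = [CN-]/[HCN] = 10^(-0.339) = 0.458

ratio = 0.46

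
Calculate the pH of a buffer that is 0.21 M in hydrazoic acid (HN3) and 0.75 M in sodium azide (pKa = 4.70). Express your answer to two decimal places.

pH = pKa + log([A⁻]/[HA]) = 4.70 + log(0.75/0.21)
pH = 4.70 + (+0.553) = 5.25

pH = 5.25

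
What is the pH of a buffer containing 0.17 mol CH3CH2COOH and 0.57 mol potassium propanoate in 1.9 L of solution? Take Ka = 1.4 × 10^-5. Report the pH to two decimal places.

pKa = −log(1.4 × 10^-5) = 4.854
Henderson–Hasselbalch: pH = pKa + log([CH3CH2COO-]/[CH3CH2COOH]) = 4.854 + log(0.57/0.17)
pH = 4.854 + (+0.525) = 5.38

pH = 5.38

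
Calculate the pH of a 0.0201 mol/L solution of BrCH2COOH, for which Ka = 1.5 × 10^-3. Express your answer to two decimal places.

BrCH2COOH ⇌ BrCH2COO- + H+
Ka = x²/(0.0201 − x) = 1.5 × 10^-3
The 5% rule fails; solving x² + Ka·x − Ka·C₀ = 0 exactly:
x = (−Ka + √(Ka² + 4·Ka·C₀))/2 = 4.79 × 10^-3 M
pH = −log[H+] = −log(4.79 × 10^-3) = 2.32

pH = 2.32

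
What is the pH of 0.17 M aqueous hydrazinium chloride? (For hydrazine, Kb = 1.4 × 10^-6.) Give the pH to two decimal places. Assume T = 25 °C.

N2H5+ is the conjugate acid of the weak base N2H4.
Ka = Kw/Kb = 1.0×10^-14 / 1.4 × 10^-6 = 7.14 × 10^-9
Let x = [H+] at equilibrium. Ka = x²/(0.17 − x).
Assume x ≪ 0.17: x ≈ √(7.14 × 10^-9 × 0.17) = 3.48 × 10^-5 M
pH = −log[H+] = −log(3.48 × 10^-5) = 4.46

pH = 4.46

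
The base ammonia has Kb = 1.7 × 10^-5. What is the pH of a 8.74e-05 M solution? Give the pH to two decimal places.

NH3 + H2O ⇌ NH4+ + OH-
Kb = x²/(8.74e-05 − x) = 1.7 × 10^-5
x is not negligible relative to C₀; solve x² + 1.7e-05·x − 1.49e-09 = 0.
x = (−Kb + √(Kb² + 4·Kb·C₀))/2 = 3.10 × 10^-5 M
pOH = 4.51, so pH = 14.00 − pOH = 9.49

pH = 9.49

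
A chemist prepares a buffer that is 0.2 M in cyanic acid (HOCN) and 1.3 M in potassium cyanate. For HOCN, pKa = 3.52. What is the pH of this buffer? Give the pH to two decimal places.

Henderson–Hasselbalch: pH = pKa + log([OCN-]/[HOCN]) = 3.52 + log(1.3/0.2)
pH = 3.52 + (+0.813) = 4.33

pH = 4.33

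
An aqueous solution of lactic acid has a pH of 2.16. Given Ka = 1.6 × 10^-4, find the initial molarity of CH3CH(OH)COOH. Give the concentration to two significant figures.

[H+] = 10^(-2.16) = 6.92 × 10^-3 M = x
Ka = x²/(C₀ − x) ⇒ C₀ = x + x²/Ka
C₀ = 6.92 × 10^-3 + (6.92 × 10^-3)²/(1.6 × 10^-4) = 3.06 × 10^-1 M

C₀ = 3.1 × 10^-1 M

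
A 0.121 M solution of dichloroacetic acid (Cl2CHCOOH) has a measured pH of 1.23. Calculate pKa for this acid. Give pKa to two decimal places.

pKa = 1.25

[H+] = 10^(-1.23) = 5.89 × 10^-2 M
At equilibrium [HA] = 0.121 − 5.89 × 10^-2 = 6.21 × 10^-2 M
Ka = [H+][A-]/[HA] = (5.89 × 10^-2)² / 6.21 × 10^-2 = 5.59 × 10^-2
pKa = -log(5.59 × 10^-2) = 1.25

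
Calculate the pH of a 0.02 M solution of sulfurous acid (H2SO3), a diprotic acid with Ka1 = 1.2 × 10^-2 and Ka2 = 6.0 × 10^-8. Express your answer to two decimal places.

pH = 1.97

Since Ka1 ≫ Ka2, the first ionization dominates [H+].
Ka1 = x²/(0.02 − x) = 1.2 × 10^-2
Solving the quadratic: x = (−Ka1 + √(Ka1² + 4·Ka1·C₀))/2 = 1.06 × 10^-2 M
pH = −log(1.06 × 10^-2) = 1.97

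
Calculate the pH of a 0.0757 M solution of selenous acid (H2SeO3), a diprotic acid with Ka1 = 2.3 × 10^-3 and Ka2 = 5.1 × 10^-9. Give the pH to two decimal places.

pH = 1.92

Since Ka1 ≫ Ka2, the first ionization dominates [H+].
Ka1 = x²/(0.0757 − x) = 2.3 × 10^-3
Solving the quadratic: x = (−Ka1 + √(Ka1² + 4·Ka1·C₀))/2 = 1.21 × 10^-2 M
pH = −log(1.21 × 10^-2) = 1.92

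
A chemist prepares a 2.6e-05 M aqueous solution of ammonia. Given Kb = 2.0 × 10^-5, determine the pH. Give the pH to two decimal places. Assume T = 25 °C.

pH = 9.17

NH3 + H2O ⇌ NH4+ + OH-
From the ICE table, Kb = [OH-]²/(2.6e-05 − [OH-]) = 2.0 × 10^-5.
Here C₀/Kb ≈ 1.3, so the small-[OH-] approximation fails. Use the quadratic:
[OH-] = [−2e-05 + √(2e-05² + 2.08e-09)]/2 = 1.49 × 10^-5 M
pOH = −log(1.49 × 10^-5) = 4.83; pH = 14.00 − 4.83 = 9.17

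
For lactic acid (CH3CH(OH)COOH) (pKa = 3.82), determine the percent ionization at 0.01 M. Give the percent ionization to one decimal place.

11.6%

CH3CH(OH)COOH ⇌ CH3CH(OH)COO- + H+; let x = [H+] at equilibrium.
Ka = 10^(−3.82) = 1.51 × 10^-4
Solve x² + 0.000151x − 1.51e-06 = 0 → x = 1.16 × 10^-3 M
Fraction ionized = 1.16 × 10^-3 / 0.01 = 0.1160 → 11.6%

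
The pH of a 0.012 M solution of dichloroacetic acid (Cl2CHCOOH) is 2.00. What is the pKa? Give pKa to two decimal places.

[H+] = 10^(-2.00) = 1.00 × 10^-2 M
At equilibrium [HA] = 0.012 − 1.00 × 10^-2 = 2.00 × 10^-3 M
Ka = [H+][A-]/[HA] = (1.00 × 10^-2)² / 2.00 × 10^-3 = 5.00 × 10^-2
pKa = -log(5.00 × 10^-2) = 1.30

pKa = 1.30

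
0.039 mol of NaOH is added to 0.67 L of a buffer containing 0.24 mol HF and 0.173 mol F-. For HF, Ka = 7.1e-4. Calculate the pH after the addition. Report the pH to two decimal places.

pH = 3.17

After neutralization: n(HF) = 0.201 mol, n(F-) = 0.212 mol.
pKa = −log(7.1 × 10^-4) = 3.149
pH = pKa + log(n_F-/n_HF) = 3.149 + log(0.212/0.201) = 3.149 + (+0.023)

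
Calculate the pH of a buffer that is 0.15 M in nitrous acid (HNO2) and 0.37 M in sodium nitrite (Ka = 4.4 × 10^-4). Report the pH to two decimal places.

pH = 3.75

pKa = −log(4.4 × 10^-4) = 3.357
Henderson–Hasselbalch: pH = pKa + log([NO2-]/[HNO2]) = 3.357 + log(0.37/0.15)
pH = 3.357 + (+0.392) = 3.75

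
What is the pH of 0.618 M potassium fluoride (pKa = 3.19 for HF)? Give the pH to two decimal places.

F- is the conjugate base of the weak acid HF.
Ka = 10^(−3.19) = 6.46 × 10^-4
Kb = Kw/Ka = 1.0×10^-14 / 6.46 × 10^-4 = 1.55 × 10^-11
From the ICE table, Kb = x²/(0.618 − x) = 1.55 × 10^-11.
Since Kb ≪ C₀, x ≈ √(Kb·C₀) = 3.09 × 10^-6 M.
pOH = 5.51, so pH = 14.00 − pOH = 8.49

pH = 8.49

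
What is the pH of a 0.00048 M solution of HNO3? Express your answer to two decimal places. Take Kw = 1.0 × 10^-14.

pH = 3.32

HNO3 is a strong acid and dissociates completely, so [H+] = 0.00048 M.
pH = -log(0.00048) = 3.32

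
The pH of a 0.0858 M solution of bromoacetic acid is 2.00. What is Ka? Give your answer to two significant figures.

Ka = 1.3 × 10^-3

[H+] = 10^(-2.00) = 1.00 × 10^-2 M
At equilibrium [HA] = 0.0858 − 1.00 × 10^-2 = 7.58 × 10^-2 M
Ka = [H+][A-]/[HA] = (1.00 × 10^-2)² / 7.58 × 10^-2 = 1.3 × 10^-3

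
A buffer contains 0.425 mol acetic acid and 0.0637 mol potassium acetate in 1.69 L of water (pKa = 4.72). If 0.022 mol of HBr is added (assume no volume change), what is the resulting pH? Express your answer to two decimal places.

Added H+ converts CH3COO- to CH3COOH: CH3COOH → 0.447 mol, CH3COO- → 0.0417 mol.
pH = pKa + log(n_CH3COO-/n_CH3COOH) = 4.72 + log(0.0417/0.447) = 4.72 + (-1.030)

pH = 3.69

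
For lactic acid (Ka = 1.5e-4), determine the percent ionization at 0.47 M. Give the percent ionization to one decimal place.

CH3CH(OH)COOH ⇌ CH3CH(OH)COO- + H+; let x = [H+] at equilibrium.
x ≈ √(Ka·C₀) = √(1.5 × 10^-4 × 0.47) = 8.40 × 10^-3 M
% ionization = x/C₀ × 100% = 8.40 × 10^-3/0.47 × 100% = 1.8%

1.8%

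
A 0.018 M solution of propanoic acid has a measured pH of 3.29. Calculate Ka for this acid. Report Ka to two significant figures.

Ka = 1.5 × 10^-5

[H+] = 10^(-3.29) = 5.13 × 10^-4 M
At equilibrium [HA] = 0.018 − 5.13 × 10^-4 = 1.75 × 10^-2 M
Ka = [H+][A-]/[HA] = (5.13 × 10^-4)² / 1.75 × 10^-2 = 1.5 × 10^-5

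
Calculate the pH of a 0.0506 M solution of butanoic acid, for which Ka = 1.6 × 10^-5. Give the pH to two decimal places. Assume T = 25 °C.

CH3(CH2)2COOH ⇌ CH3(CH2)2COO- + H+
From the ICE table, Ka = [H+]²/(0.0506 − [H+]) = 1.6 × 10^-5.
Neglecting [H+] in the denominator: [H+] = √(1.6 × 10^-5 × 0.0506) = 9.00 × 10^-4 M
Check: 1.8% ionized — well under 5%, approximation valid.
pH = −log[H+] = −log(9.00 × 10^-4) = 3.05

pH = 3.05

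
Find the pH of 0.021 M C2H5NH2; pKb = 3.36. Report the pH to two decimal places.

pH = 11.45

C2H5NH2 + H2O ⇌ C2H5NH3+ + OH-
Kb = 10^(−3.36) = 4.37 × 10^-4
From the ICE table, Kb = [OH-]²/(0.021 − [OH-]) = 4.37 × 10^-4.
The 5% rule fails; solving [OH-]² + Kb·[OH-] − Kb·C₀ = 0 exactly:
[OH-] = [−0.000437 + √(0.000437² + 3.67e-05)]/2 = 2.82 × 10^-3 M
pOH = 2.55, so pH = 14.00 − pOH = 11.45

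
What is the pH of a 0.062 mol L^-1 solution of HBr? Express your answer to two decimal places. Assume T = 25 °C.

HBr is a strong acid and dissociates completely, so [H+] = 0.062 M.
pH = -log(0.062) = 1.21

pH = 1.21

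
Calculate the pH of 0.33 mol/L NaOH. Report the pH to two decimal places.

pH = 13.52

NaOH is a strong base; [OH-] = 0.33 M.
pOH = -log(0.33) = 0.48
pH = 14.00 - 0.48 = 13.52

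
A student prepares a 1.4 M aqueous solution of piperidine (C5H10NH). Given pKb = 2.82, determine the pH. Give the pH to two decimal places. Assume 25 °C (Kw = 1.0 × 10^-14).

C5H10NH + H2O ⇌ C5H10NH2+ + OH-
Kb = 10^(−2.82) = 1.51 × 10^-3
From the ICE table, Kb = x²/(1.4 − x) = 1.51 × 10^-3.
Neglecting x in the denominator: x = √(1.51 × 10^-3 × 1.4) = 4.60 × 10^-2 M
Check: 3.3% ionized — well under 5%, approximation valid.
pOH = 1.34, so pH = 14.00 − pOH = 12.66

pH = 12.66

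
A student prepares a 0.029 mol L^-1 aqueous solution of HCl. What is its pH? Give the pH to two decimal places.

HCl is a strong acid and dissociates completely, so [H+] = 0.029 M.
pH = -log(0.029) = 1.54

pH = 1.54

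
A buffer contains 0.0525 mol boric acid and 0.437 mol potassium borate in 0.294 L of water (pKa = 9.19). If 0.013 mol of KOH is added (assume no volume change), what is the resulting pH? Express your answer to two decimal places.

pH = 10.25

OH- converts B(OH)3 to B(OH)4-: B(OH)3 → 0.0395 mol, B(OH)4- → 0.45 mol.
pH = pKa + log([A⁻]/[HA]) = 9.19 + log(0.45/0.0395) = 9.19 +1.057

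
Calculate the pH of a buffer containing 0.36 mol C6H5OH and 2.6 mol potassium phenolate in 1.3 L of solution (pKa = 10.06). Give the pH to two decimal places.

Henderson–Hasselbalch: pH = pKa + log([C6H5O-]/[C6H5OH]) = 10.06 + log(2.6/0.36)
pH = 10.06 + (+0.859) = 10.92

pH = 10.92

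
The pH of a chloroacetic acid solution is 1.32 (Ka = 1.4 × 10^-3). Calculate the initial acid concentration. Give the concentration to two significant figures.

C₀ = 1.7 M

[H+] = 10^(-1.32) = 4.79 × 10^-2 M = x
Ka = x²/(C₀ − x) ⇒ C₀ = x + x²/Ka
C₀ = 4.79 × 10^-2 + (4.79 × 10^-2)²/(1.4 × 10^-3) = 1.69 M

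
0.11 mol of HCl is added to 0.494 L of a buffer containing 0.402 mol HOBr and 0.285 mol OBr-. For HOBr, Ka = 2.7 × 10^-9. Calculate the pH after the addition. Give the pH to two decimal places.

pH = 8.10

Added H+ converts OBr- to HOBr: HOBr → 0.512 mol, OBr- → 0.175 mol.
pKa = −log(2.7 × 10^-9) = 8.569
Henderson–Hasselbalch with mole ratio 0.175/0.512: pH = 8.569 + (-0.466)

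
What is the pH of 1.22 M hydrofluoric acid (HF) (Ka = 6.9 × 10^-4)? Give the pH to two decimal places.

HF ⇌ F- + H+
Ka = x²/(1.22 − x) = 6.9 × 10^-4
Since Ka ≪ C₀, x ≈ √(Ka·C₀) = 2.90 × 10^-2 M.
(x/C₀ = 2.4% < 5%, so the approximation holds.)
pH = −log[H+] = −log(2.90 × 10^-2) = 1.54

pH = 1.54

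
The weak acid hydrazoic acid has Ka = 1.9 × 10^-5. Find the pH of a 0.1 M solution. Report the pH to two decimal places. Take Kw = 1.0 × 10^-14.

pH = 2.86

HN3 ⇌ N3- + H+
From the ICE table, Ka = [H+]²/(0.1 − [H+]) = 1.9 × 10^-5.
Neglecting [H+] in the denominator: [H+] = √(1.9 × 10^-5 × 0.1) = 1.38 × 10^-3 M
([H+]/C₀ = 1.4% < 5%, so the approximation holds.)
pH = −log[H+] = −log(1.38 × 10^-3) = 2.86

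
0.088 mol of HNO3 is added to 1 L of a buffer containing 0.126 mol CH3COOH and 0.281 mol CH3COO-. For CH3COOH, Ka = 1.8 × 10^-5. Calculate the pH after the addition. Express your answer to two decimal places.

pH = 4.70

After neutralization: n(CH3COOH) = 0.214 mol, n(CH3COO-) = 0.193 mol.
pKa = −log(1.8 × 10^-5) = 4.745
pH = pKa + log(n_CH3COO-/n_CH3COOH) = 4.745 + log(0.193/0.214) = 4.745 + (-0.045)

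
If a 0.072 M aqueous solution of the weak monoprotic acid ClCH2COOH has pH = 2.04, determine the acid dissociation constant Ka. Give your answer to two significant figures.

[H+] = 10^(-2.04) = 9.12 × 10^-3 M
At equilibrium [HA] = 0.072 − 9.12 × 10^-3 = 6.29 × 10^-2 M
Ka = [H+][A-]/[HA] = (9.12 × 10^-3)² / 6.29 × 10^-2 = 1.3 × 10^-3

Ka = 1.3 × 10^-3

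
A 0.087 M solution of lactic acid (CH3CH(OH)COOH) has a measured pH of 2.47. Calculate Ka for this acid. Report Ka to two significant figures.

[H+] = 10^(-2.47) = 3.39 × 10^-3 M
At equilibrium [HA] = 0.087 − 3.39 × 10^-3 = 8.36 × 10^-2 M
Ka = [H+][A-]/[HA] = (3.39 × 10^-3)² / 8.36 × 10^-2 = 1.4 × 10^-4

Ka = 1.4 × 10^-4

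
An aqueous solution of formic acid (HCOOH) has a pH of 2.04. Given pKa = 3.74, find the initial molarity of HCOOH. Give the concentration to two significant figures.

[H+] = 10^(-2.04) = 9.12 × 10^-3 M = x
Ka = 10^(−3.74) = 1.82 × 10^-4
Ka = x²/(C₀ − x) ⇒ C₀ = x + x²/Ka
C₀ = 9.12 × 10^-3 + (9.12 × 10^-3)²/(1.82 × 10^-4) = 4.66 × 10^-1 M

C₀ = 4.7 × 10^-1 M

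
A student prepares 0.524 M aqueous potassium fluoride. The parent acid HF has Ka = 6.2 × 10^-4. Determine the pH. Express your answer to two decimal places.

pH = 8.46

F- is the conjugate base of the weak acid HF.
Kb = Kw/Ka = 1.0×10^-14 / 6.2 × 10^-4 = 1.61 × 10^-11
Let x = [OH-] at equilibrium. Kb = x²/(0.524 − x).
Assume x ≪ 0.524: x ≈ √(1.61 × 10^-11 × 0.524) = 2.90 × 10^-6 M
pOH = −log(2.90 × 10^-6) = 5.54; pH = 14.00 − 5.54 = 8.46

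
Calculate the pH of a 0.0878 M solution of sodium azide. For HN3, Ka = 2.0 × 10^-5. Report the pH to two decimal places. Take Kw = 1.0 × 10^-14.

N3- is the conjugate base of the weak acid HN3.
Kb = Kw/Ka = 1.0×10^-14 / 2.0 × 10^-5 = 5.00 × 10^-10
Kb = x²/(0.0878 − x) = 5.00 × 10^-10
Assume x ≪ 0.0878: x ≈ √(5.00 × 10^-10 × 0.0878) = 6.63 × 10^-6 M
(x/C₀ = 0.0075% < 5%, so the approximation holds.)
pOH = −log(6.63 × 10^-6) = 5.18; pH = 14.00 − 5.18 = 8.82

pH = 8.82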